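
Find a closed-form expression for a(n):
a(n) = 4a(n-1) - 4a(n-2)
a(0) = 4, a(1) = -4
Characteristic equation: x² - 4x + 4 = 0, which is (x - (2))².
Repeated root r = 2.
General solution: a(n) = (A + Bn)·(2)^n.
From a(0) = 4: A = 4.
From a(1) = -4: (A + B)·(2) = -4 ⇒ B = -6.
So a(n) = \left(4 - 6 n\right) \cdot (2)^n.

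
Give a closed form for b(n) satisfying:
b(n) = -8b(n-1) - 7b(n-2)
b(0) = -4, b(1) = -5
Characteristic equation: x² + 8x + 7 = 0, which factors as (x - (-1))(x - (-7)) = 0.
Roots r₁ = -1, r₂ = -7 (distinct).
General solution: b(n) = A·(-1)^n + B·(-7)^n.
From b(0) = -4: A + B = -4.
From b(1) = -5: -A - 7B = -5.
Solving: A = - \frac{11}{2}, B = \frac{3}{2}.
So b(n) = - \frac{11 \left(-1\right)^{n}}{2} + \frac{3 \left(-7\right)^{n}}{2}.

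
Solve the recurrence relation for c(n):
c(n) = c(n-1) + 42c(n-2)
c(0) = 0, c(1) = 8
Characteristic equation: x² - x - 42 = 0, which factors as (x - (7))(x - (-6)) = 0.
Roots r₁ = 7, r₂ = -6 (distinct).
General solution: c(n) = A·(7)^n + B·(-6)^n.
From c(0) = 0: A + B = 0.
From c(1) = 8: 7A - 6B = 8.
Solving: A = \frac{8}{13}, B = - \frac{8}{13}.
So c(n) = - \frac{8 \left(-6\right)^{n}}{13} + \frac{8 \cdot 7^{n}}{13}.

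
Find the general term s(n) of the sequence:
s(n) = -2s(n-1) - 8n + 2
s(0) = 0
First-order linear with linear forcing.
Homogeneous solution: s_h(n) = A·(-2)^n.
Try particular s_p(n) = pn + q. Substituting:
  pn + q = -2(p(n-1) + q) - 8n + 2.
Matching the n-coefficient: p = -2p - 8 ⇒ p = - \frac{8}{3}.
Matching constants: q = 2p - 2q + 2 ⇒ q = - \frac{10}{9}.
General: s(n) = A·(-2)^n - \frac{8 n}{3} - \frac{10}{9}.
Apply s(0) = 0: A - \frac{10}{9} = 0 ⇒ A = \frac{10}{9}.
So s(n) = \frac{10 \left(-2\right)^{n}}{9} - \frac{8 n}{3} - \frac{10}{9}.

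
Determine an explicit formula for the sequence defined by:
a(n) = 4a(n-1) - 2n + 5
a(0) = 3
First-order linear with linear forcing.
Homogeneous solution: a_h(n) = A·(4)^n.
Try particular a_p(n) = pn + q. Substituting:
  pn + q = 4(p(n-1) + q) - 2n + 5.
Matching the n-coefficient: p = 4p - 2 ⇒ p = \frac{2}{3}.
Matching constants: q = -4p + 4q + 5 ⇒ q = - \frac{7}{9}.
General: a(n) = A·(4)^n + \frac{2 n}{3} - \frac{7}{9}.
Apply a(0) = 3: A - \frac{7}{9} = 3 ⇒ A = \frac{34}{9}.
So a(n) = \frac{34 \cdot 4^{n}}{9} + \frac{2 n}{3} - \frac{7}{9}.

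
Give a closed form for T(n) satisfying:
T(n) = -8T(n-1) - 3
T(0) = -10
First-order linear non-homogeneous.
Homogeneous solution: T_h(n) = A·(-8)^n.
Try constant particular solution T_p = K: K = -8K - 3 ⇒ K = - \frac{1}{3}.
General: T(n) = A·(-8)^n - \frac{1}{3}.
Apply T(0) = -10: A - \frac{1}{3} = -10 ⇒ A = - \frac{29}{3}.
So T(n) = - \frac{29 \left(-8\right)^{n}}{3} - \frac{1}{3}.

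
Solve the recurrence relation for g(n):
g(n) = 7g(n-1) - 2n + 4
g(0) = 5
First-order linear with linear forcing.
Homogeneous solution: g_h(n) = A·(7)^n.
Try particular g_p(n) = pn + q. Substituting:
  pn + q = 7(p(n-1) + q) - 2n + 4.
Matching the n-coefficient: p = 7p - 2 ⇒ p = \frac{1}{3}.
Matching constants: q = -7p + 7q + 4 ⇒ q = - \frac{5}{18}.
General: g(n) = A·(7)^n + \frac{n}{3} - \frac{5}{18}.
Apply g(0) = 5: A - \frac{5}{18} = 5 ⇒ A = \frac{95}{18}.
So g(n) = \frac{95 \cdot 7^{n}}{18} + \frac{n}{3} - \frac{5}{18}.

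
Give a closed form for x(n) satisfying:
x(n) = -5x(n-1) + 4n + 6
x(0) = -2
First-order linear with linear forcing.
Homogeneous solution: x_h(n) = A·(-5)^n.
Try particular x_p(n) = pn + q. Substituting:
  pn + q = -5(p(n-1) + q) + 4n + 6.
Matching the n-coefficient: p = -5p + 4 ⇒ p = \frac{2}{3}.
Matching constants: q = 5p - 5q + 6 ⇒ q = \frac{14}{9}.
General: x(n) = A·(-5)^n + \frac{2 n}{3} + \frac{14}{9}.
Apply x(0) = -2: A + \frac{14}{9} = -2 ⇒ A = - \frac{32}{9}.
So x(n) = - \frac{32 \left(-5\right)^{n}}{9} + \frac{2 n}{3} + \frac{14}{9}.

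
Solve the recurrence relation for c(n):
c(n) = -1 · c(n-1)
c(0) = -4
Pure geometric recurrence with ratio -1.
By induction c(n) = c(0) · (-1)^n = - 4 \left(-1\right)^{n}.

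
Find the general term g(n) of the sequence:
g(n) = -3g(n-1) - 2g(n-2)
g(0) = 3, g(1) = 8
Characteristic equation: x² + 3x + 2 = 0, which factors as (x - (-1))(x - (-2)) = 0.
Roots r₁ = -1, r₂ = -2 (distinct).
General solution: g(n) = A·(-1)^n + B·(-2)^n.
From g(0) = 3: A + B = 3.
From g(1) = 8: -A - 2B = 8.
Solving: A = 14, B = -11.
So g(n) = 14 \left(-1\right)^{n} - 11 \left(-2\right)^{n}.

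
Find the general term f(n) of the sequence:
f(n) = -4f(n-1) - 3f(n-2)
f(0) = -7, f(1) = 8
Characteristic equation: x² + 4x + 3 = 0, which factors as (x - (-1))(x - (-3)) = 0.
Roots r₁ = -1, r₂ = -3 (distinct).
General solution: f(n) = A·(-1)^n + B·(-3)^n.
From f(0) = -7: A + B = -7.
From f(1) = 8: -A - 3B = 8.
Solving: A = - \frac{13}{2}, B = - \frac{1}{2}.
So f(n) = - \frac{13 \left(-1\right)^{n}}{2} - \frac{\left(-3\right)^{n}}{2}.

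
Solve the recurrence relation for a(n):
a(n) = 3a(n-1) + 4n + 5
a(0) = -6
First-order linear with linear forcing.
Homogeneous solution: a_h(n) = A·(3)^n.
Try particular a_p(n) = pn + q. Substituting:
  pn + q = 3(p(n-1) + q) + 4n + 5.
Matching the n-coefficient: p = 3p + 4 ⇒ p = -2.
Matching constants: q = -3p + 3q + 5 ⇒ q = - \frac{11}{2}.
General: a(n) = A·(3)^n - 2 n - \frac{11}{2}.
Apply a(0) = -6: A - \frac{11}{2} = -6 ⇒ A = - \frac{1}{2}.
So a(n) = - \frac{3^{n}}{2} - 2 n - \frac{11}{2}.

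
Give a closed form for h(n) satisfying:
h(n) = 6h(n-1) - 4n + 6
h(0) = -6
First-order linear with linear forcing.
Homogeneous solution: h_h(n) = A·(6)^n.
Try particular h_p(n) = pn + q. Substituting:
  pn + q = 6(p(n-1) + q) - 4n + 6.
Matching the n-coefficient: p = 6p - 4 ⇒ p = \frac{4}{5}.
Matching constants: q = -6p + 6q + 6 ⇒ q = - \frac{6}{25}.
General: h(n) = A·(6)^n + \frac{4 n}{5} - \frac{6}{25}.
Apply h(0) = -6: A - \frac{6}{25} = -6 ⇒ A = - \frac{144}{25}.
So h(n) = - \frac{144 \cdot 6^{n}}{25} + \frac{4 n}{5} - \frac{6}{25}.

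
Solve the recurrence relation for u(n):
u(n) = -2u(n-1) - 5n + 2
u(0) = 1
First-order linear with linear forcing.
Homogeneous solution: u_h(n) = A·(-2)^n.
Try particular u_p(n) = pn + q. Substituting:
  pn + q = -2(p(n-1) + q) - 5n + 2.
Matching the n-coefficient: p = -2p - 5 ⇒ p = - \frac{5}{3}.
Matching constants: q = 2p - 2q + 2 ⇒ q = - \frac{4}{9}.
General: u(n) = A·(-2)^n - \frac{5 n}{3} - \frac{4}{9}.
Apply u(0) = 1: A - \frac{4}{9} = 1 ⇒ A = \frac{13}{9}.
So u(n) = \frac{13 \left(-2\right)^{n}}{9} - \frac{5 n}{3} - \frac{4}{9}.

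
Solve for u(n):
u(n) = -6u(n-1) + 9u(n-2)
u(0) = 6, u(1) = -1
Characteristic equation: x² + 6x - 9 = 0.
Discriminant Δ = (-6)² + 4·(9) = 72.
Roots r₁,₂ = (-6 ± √72)/2, so r₁ = -3 + 3 \sqrt{2}, r₂ = - 3 \sqrt{2} - 3.
General solution: u(n) = A·r₁^n + B·r₂^n.
From the initial conditions, A + B = 6 and r₁A + r₂B = -1.
Since r₁ - r₂ = √72: A = (-1 - (6)r₂)/√72 = \frac{17 \sqrt{2}}{12} + 3, and B = 6 - A = 3 - \frac{17 \sqrt{2}}{12}.
So u(n) = \left(\frac{17 \sqrt{2}}{12} + 3\right)\left(-3 + 3 \sqrt{2}\right)^n + \left(3 - \frac{17 \sqrt{2}}{12}\right)\left(- 3 \sqrt{2} - 3\right)^n.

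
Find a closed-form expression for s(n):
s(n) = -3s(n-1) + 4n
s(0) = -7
First-order linear with linear forcing.
Homogeneous solution: s_h(n) = A·(-3)^n.
Try particular s_p(n) = pn + q. Substituting:
  pn + q = -3(p(n-1) + q) + 4n.
Matching the n-coefficient: p = -3p + 4 ⇒ p = 1.
Matching constants: q = 3p - 3q ⇒ q = \frac{3}{4}.
General: s(n) = A·(-3)^n + n + \frac{3}{4}.
Apply s(0) = -7: A + \frac{3}{4} = -7 ⇒ A = - \frac{31}{4}.
So s(n) = - \frac{31 \left(-3\right)^{n}}{4} + n + \frac{3}{4}.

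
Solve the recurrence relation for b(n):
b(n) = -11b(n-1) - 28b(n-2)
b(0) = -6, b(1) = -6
Characteristic equation: x² + 11x + 28 = 0, which factors as (x - (-7))(x - (-4)) = 0.
Roots r₁ = -7, r₂ = -4 (distinct).
General solution: b(n) = A·(-7)^n + B·(-4)^n.
From b(0) = -6: A + B = -6.
From b(1) = -6: -7A - 4B = -6.
Solving: A = 10, B = -16.
So b(n) = - 16 \left(-4\right)^{n} + 10 \left(-7\right)^{n}.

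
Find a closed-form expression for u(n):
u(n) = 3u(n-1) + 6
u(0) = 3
First-order linear non-homogeneous.
Homogeneous solution: u_h(n) = A·(3)^n.
Try constant particular solution u_p = K: K = 3K + 6 ⇒ K = -3.
General: u(n) = A·(3)^n - 3.
Apply u(0) = 3: A - 3 = 3 ⇒ A = 6.
So u(n) = 6 \cdot 3^{n} - 3.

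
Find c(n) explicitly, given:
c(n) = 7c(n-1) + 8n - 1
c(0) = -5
First-order linear with linear forcing.
Homogeneous solution: c_h(n) = A·(7)^n.
Try particular c_p(n) = pn + q. Substituting:
  pn + q = 7(p(n-1) + q) + 8n - 1.
Matching the n-coefficient: p = 7p + 8 ⇒ p = - \frac{4}{3}.
Matching constants: q = -7p + 7q - 1 ⇒ q = - \frac{25}{18}.
General: c(n) = A·(7)^n - \frac{4 n}{3} - \frac{25}{18}.
Apply c(0) = -5: A - \frac{25}{18} = -5 ⇒ A = - \frac{65}{18}.
So c(n) = - \frac{65 \cdot 7^{n}}{18} - \frac{4 n}{3} - \frac{25}{18}.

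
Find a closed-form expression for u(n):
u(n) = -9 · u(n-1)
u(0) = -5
Pure geometric recurrence with ratio -9.
By induction u(n) = u(0) · (-9)^n = - 5 \left(-9\right)^{n}.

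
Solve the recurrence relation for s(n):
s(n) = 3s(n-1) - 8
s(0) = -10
First-order linear non-homogeneous.
Homogeneous solution: s_h(n) = A·(3)^n.
Try constant particular solution s_p = K: K = 3K - 8 ⇒ K = 4.
General: s(n) = A·(3)^n + 4.
Apply s(0) = -10: A + 4 = -10 ⇒ A = -14.
So s(n) = 4 - 14 \cdot 3^{n}.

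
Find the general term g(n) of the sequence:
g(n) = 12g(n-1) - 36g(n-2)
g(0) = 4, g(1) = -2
Characteristic equation: x² - 12x + 36 = 0, which is (x - (6))².
Repeated root r = 6.
General solution: g(n) = (A + Bn)·(6)^n.
From g(0) = 4: A = 4.
From g(1) = -2: (A + B)·(6) = -2 ⇒ B = - \frac{13}{3}.
So g(n) = \left(4 - \frac{13 n}{3}\right) \cdot (6)^n.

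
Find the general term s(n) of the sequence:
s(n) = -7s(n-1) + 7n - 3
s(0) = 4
First-order linear with linear forcing.
Homogeneous solution: s_h(n) = A·(-7)^n.
Try particular s_p(n) = pn + q. Substituting:
  pn + q = -7(p(n-1) + q) + 7n - 3.
Matching the n-coefficient: p = -7p + 7 ⇒ p = \frac{7}{8}.
Matching constants: q = 7p - 7q - 3 ⇒ q = \frac{25}{64}.
General: s(n) = A·(-7)^n + \frac{7 n}{8} + \frac{25}{64}.
Apply s(0) = 4: A + \frac{25}{64} = 4 ⇒ A = \frac{231}{64}.
So s(n) = \frac{231 \left(-7\right)^{n}}{64} + \frac{7 n}{8} + \frac{25}{64}.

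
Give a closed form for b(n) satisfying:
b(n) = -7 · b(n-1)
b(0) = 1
Pure geometric recurrence with ratio -7.
By induction b(n) = b(0) · (-7)^n = \left(-7\right)^{n}.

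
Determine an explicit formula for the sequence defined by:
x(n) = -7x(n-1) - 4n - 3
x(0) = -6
First-order linear with linear forcing.
Homogeneous solution: x_h(n) = A·(-7)^n.
Try particular x_p(n) = pn + q. Substituting:
  pn + q = -7(p(n-1) + q) - 4n - 3.
Matching the n-coefficient: p = -7p - 4 ⇒ p = - \frac{1}{2}.
Matching constants: q = 7p - 7q - 3 ⇒ q = - \frac{13}{16}.
General: x(n) = A·(-7)^n - \frac{n}{2} - \frac{13}{16}.
Apply x(0) = -6: A - \frac{13}{16} = -6 ⇒ A = - \frac{83}{16}.
So x(n) = - \frac{83 \left(-7\right)^{n}}{16} - \frac{n}{2} - \frac{13}{16}.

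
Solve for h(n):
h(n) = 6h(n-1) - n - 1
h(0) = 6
First-order linear with linear forcing.
Homogeneous solution: h_h(n) = A·(6)^n.
Try particular h_p(n) = pn + q. Substituting:
  pn + q = 6(p(n-1) + q) - n - 1.
Matching the n-coefficient: p = 6p - 1 ⇒ p = \frac{1}{5}.
Matching constants: q = -6p + 6q - 1 ⇒ q = \frac{11}{25}.
General: h(n) = A·(6)^n + \frac{n}{5} + \frac{11}{25}.
Apply h(0) = 6: A + \frac{11}{25} = 6 ⇒ A = \frac{139}{25}.
So h(n) = \frac{139 \cdot 6^{n}}{25} + \frac{n}{5} + \frac{11}{25}.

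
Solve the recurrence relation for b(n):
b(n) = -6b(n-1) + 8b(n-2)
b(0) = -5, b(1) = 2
Characteristic equation: x² + 6x - 8 = 0.
Discriminant Δ = (-6)² + 4·(8) = 68.
Roots r₁,₂ = (-6 ± √68)/2, so r₁ = -3 + \sqrt{17}, r₂ = - \sqrt{17} - 3.
General solution: b(n) = A·r₁^n + B·r₂^n.
From the initial conditions, A + B = -5 and r₁A + r₂B = 2.
Since r₁ - r₂ = √68: A = (2 - (-5)r₂)/√68 = - \frac{5}{2} - \frac{13 \sqrt{17}}{34}, and B = -5 - A = - \frac{5}{2} + \frac{13 \sqrt{17}}{34}.
So b(n) = \left(- \frac{5}{2} - \frac{13 \sqrt{17}}{34}\right)\left(-3 + \sqrt{17}\right)^n + \left(- \frac{5}{2} + \frac{13 \sqrt{17}}{34}\right)\left(- \sqrt{17} - 3\right)^n.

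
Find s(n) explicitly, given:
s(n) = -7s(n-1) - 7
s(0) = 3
First-order linear non-homogeneous.
Homogeneous solution: s_h(n) = A·(-7)^n.
Try constant particular solution s_p = K: K = -7K - 7 ⇒ K = - \frac{7}{8}.
General: s(n) = A·(-7)^n - \frac{7}{8}.
Apply s(0) = 3: A - \frac{7}{8} = 3 ⇒ A = \frac{31}{8}.
So s(n) = \frac{31 \left(-7\right)^{n}}{8} - \frac{7}{8}.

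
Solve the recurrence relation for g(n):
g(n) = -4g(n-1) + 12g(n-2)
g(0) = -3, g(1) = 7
Characteristic equation: x² + 4x - 12 = 0, which factors as (x - (2))(x - (-6)) = 0.
Roots r₁ = 2, r₂ = -6 (distinct).
General solution: g(n) = A·(2)^n + B·(-6)^n.
From g(0) = -3: A + B = -3.
From g(1) = 7: 2A - 6B = 7.
Solving: A = - \frac{11}{8}, B = - \frac{13}{8}.
So g(n) = - \frac{13 \left(-6\right)^{n}}{8} - \frac{11 \cdot 2^{n}}{8}.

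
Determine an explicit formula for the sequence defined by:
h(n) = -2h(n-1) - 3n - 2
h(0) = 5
First-order linear with linear forcing.
Homogeneous solution: h_h(n) = A·(-2)^n.
Try particular h_p(n) = pn + q. Substituting:
  pn + q = -2(p(n-1) + q) - 3n - 2.
Matching the n-coefficient: p = -2p - 3 ⇒ p = -1.
Matching constants: q = 2p - 2q - 2 ⇒ q = - \frac{4}{3}.
General: h(n) = A·(-2)^n - n - \frac{4}{3}.
Apply h(0) = 5: A - \frac{4}{3} = 5 ⇒ A = \frac{19}{3}.
So h(n) = \frac{19 \left(-2\right)^{n}}{3} - n - \frac{4}{3}.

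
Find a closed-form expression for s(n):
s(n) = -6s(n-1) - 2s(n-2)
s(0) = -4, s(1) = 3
Characteristic equation: x² + 6x + 2 = 0.
Discriminant Δ = (-6)² + 4·(-2) = 28.
Roots r₁,₂ = (-6 ± √28)/2, so r₁ = -3 + \sqrt{7}, r₂ = -3 - \sqrt{7}.
General solution: s(n) = A·r₁^n + B·r₂^n.
From the initial conditions, A + B = -4 and r₁A + r₂B = 3.
Since r₁ - r₂ = √28: A = (3 - (-4)r₂)/√28 = -2 - \frac{9 \sqrt{7}}{14}, and B = -4 - A = -2 + \frac{9 \sqrt{7}}{14}.
So s(n) = \left(-2 - \frac{9 \sqrt{7}}{14}\right)\left(-3 + \sqrt{7}\right)^n + \left(-2 + \frac{9 \sqrt{7}}{14}\right)\left(-3 - \sqrt{7}\right)^n.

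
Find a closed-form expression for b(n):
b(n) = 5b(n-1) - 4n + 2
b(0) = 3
First-order linear with linear forcing.
Homogeneous solution: b_h(n) = A·(5)^n.
Try particular b_p(n) = pn + q. Substituting:
  pn + q = 5(p(n-1) + q) - 4n + 2.
Matching the n-coefficient: p = 5p - 4 ⇒ p = 1.
Matching constants: q = -5p + 5q + 2 ⇒ q = \frac{3}{4}.
General: b(n) = A·(5)^n + n + \frac{3}{4}.
Apply b(0) = 3: A + \frac{3}{4} = 3 ⇒ A = \frac{9}{4}.
So b(n) = \frac{9 \cdot 5^{n}}{4} + n + \frac{3}{4}.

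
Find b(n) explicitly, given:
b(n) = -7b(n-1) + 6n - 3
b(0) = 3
First-order linear with linear forcing.
Homogeneous solution: b_h(n) = A·(-7)^n.
Try particular b_p(n) = pn + q. Substituting:
  pn + q = -7(p(n-1) + q) + 6n - 3.
Matching the n-coefficient: p = -7p + 6 ⇒ p = \frac{3}{4}.
Matching constants: q = 7p - 7q - 3 ⇒ q = \frac{9}{32}.
General: b(n) = A·(-7)^n + \frac{3 n}{4} + \frac{9}{32}.
Apply b(0) = 3: A + \frac{9}{32} = 3 ⇒ A = \frac{87}{32}.
So b(n) = \frac{87 \left(-7\right)^{n}}{32} + \frac{3 n}{4} + \frac{9}{32}.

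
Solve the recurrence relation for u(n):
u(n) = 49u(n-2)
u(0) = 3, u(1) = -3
Characteristic equation: x² - 49 = 0, which factors as (x - (-7))(x - (7)) = 0.
Roots r₁ = -7, r₂ = 7 (distinct).
General solution: u(n) = A·(-7)^n + B·(7)^n.
From u(0) = 3: A + B = 3.
From u(1) = -3: -7A + 7B = -3.
Solving: A = \frac{12}{7}, B = \frac{9}{7}.
So u(n) = \frac{12 \left(-7\right)^{n}}{7} + \frac{9 \cdot 7^{n}}{7}.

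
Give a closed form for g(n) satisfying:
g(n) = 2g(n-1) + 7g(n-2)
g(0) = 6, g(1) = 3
Characteristic equation: x² - 2x - 7 = 0.
Discriminant Δ = (2)² + 4·(7) = 32.
Roots r₁,₂ = (2 ± √32)/2, so r₁ = 1 + 2 \sqrt{2}, r₂ = 1 - 2 \sqrt{2}.
General solution: g(n) = A·r₁^n + B·r₂^n.
From the initial conditions, A + B = 6 and r₁A + r₂B = 3.
Since r₁ - r₂ = √32: A = (3 - (6)r₂)/√32 = 3 - \frac{3 \sqrt{2}}{8}, and B = 6 - A = \frac{3 \sqrt{2}}{8} + 3.
So g(n) = \left(3 - \frac{3 \sqrt{2}}{8}\right)\left(1 + 2 \sqrt{2}\right)^n + \left(\frac{3 \sqrt{2}}{8} + 3\right)\left(1 - 2 \sqrt{2}\right)^n.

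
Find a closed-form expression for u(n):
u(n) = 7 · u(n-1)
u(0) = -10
Pure geometric recurrence with ratio 7.
By induction u(n) = u(0) · (7)^n = - 10 \cdot 7^{n}.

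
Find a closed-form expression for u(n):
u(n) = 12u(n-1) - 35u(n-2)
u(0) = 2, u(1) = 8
Characteristic equation: x² - 12x + 35 = 0, which factors as (x - (7))(x - (5)) = 0.
Roots r₁ = 7, r₂ = 5 (distinct).
General solution: u(n) = A·(7)^n + B·(5)^n.
From u(0) = 2: A + B = 2.
From u(1) = 8: 7A + 5B = 8.
Solving: A = -1, B = 3.
So u(n) = 3 \cdot 5^{n} - 7^{n}.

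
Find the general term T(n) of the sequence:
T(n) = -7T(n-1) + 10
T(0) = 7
First-order linear non-homogeneous.
Homogeneous solution: T_h(n) = A·(-7)^n.
Try constant particular solution T_p = K: K = -7K + 10 ⇒ K = \frac{5}{4}.
General: T(n) = A·(-7)^n + \frac{5}{4}.
Apply T(0) = 7: A + \frac{5}{4} = 7 ⇒ A = \frac{23}{4}.
So T(n) = \frac{23 \left(-7\right)^{n}}{4} + \frac{5}{4}.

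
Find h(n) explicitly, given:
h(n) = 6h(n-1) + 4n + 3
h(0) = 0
First-order linear with linear forcing.
Homogeneous solution: h_h(n) = A·(6)^n.
Try particular h_p(n) = pn + q. Substituting:
  pn + q = 6(p(n-1) + q) + 4n + 3.
Matching the n-coefficient: p = 6p + 4 ⇒ p = - \frac{4}{5}.
Matching constants: q = -6p + 6q + 3 ⇒ q = - \frac{39}{25}.
General: h(n) = A·(6)^n - \frac{4 n}{5} - \frac{39}{25}.
Apply h(0) = 0: A - \frac{39}{25} = 0 ⇒ A = \frac{39}{25}.
So h(n) = \frac{39 \cdot 6^{n}}{25} - \frac{4 n}{5} - \frac{39}{25}.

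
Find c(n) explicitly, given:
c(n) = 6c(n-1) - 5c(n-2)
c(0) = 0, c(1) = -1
Characteristic equation: x² - 6x + 5 = 0, which factors as (x - (1))(x - (5)) = 0.
Roots r₁ = 1, r₂ = 5 (distinct).
General solution: c(n) = A·(1)^n + B·(5)^n.
From c(0) = 0: A + B = 0.
From c(1) = -1: A + 5B = -1.
Solving: A = \frac{1}{4}, B = - \frac{1}{4}.
So c(n) = \frac{1}{4} - \frac{5^{n}}{4}.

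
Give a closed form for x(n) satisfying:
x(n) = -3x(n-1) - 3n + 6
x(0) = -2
First-order linear with linear forcing.
Homogeneous solution: x_h(n) = A·(-3)^n.
Try particular x_p(n) = pn + q. Substituting:
  pn + q = -3(p(n-1) + q) - 3n + 6.
Matching the n-coefficient: p = -3p - 3 ⇒ p = - \frac{3}{4}.
Matching constants: q = 3p - 3q + 6 ⇒ q = \frac{15}{16}.
General: x(n) = A·(-3)^n - \frac{3 n}{4} + \frac{15}{16}.
Apply x(0) = -2: A + \frac{15}{16} = -2 ⇒ A = - \frac{47}{16}.
So x(n) = - \frac{47 \left(-3\right)^{n}}{16} - \frac{3 n}{4} + \frac{15}{16}.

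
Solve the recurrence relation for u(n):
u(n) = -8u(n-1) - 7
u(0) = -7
First-order linear non-homogeneous.
Homogeneous solution: u_h(n) = A·(-8)^n.
Try constant particular solution u_p = K: K = -8K - 7 ⇒ K = - \frac{7}{9}.
General: u(n) = A·(-8)^n - \frac{7}{9}.
Apply u(0) = -7: A - \frac{7}{9} = -7 ⇒ A = - \frac{56}{9}.
So u(n) = - \frac{56 \left(-8\right)^{n}}{9} - \frac{7}{9}.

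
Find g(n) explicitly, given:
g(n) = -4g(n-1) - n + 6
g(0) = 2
First-order linear with linear forcing.
Homogeneous solution: g_h(n) = A·(-4)^n.
Try particular g_p(n) = pn + q. Substituting:
  pn + q = -4(p(n-1) + q) - n + 6.
Matching the n-coefficient: p = -4p - 1 ⇒ p = - \frac{1}{5}.
Matching constants: q = 4p - 4q + 6 ⇒ q = \frac{26}{25}.
General: g(n) = A·(-4)^n - \frac{n}{5} + \frac{26}{25}.
Apply g(0) = 2: A + \frac{26}{25} = 2 ⇒ A = \frac{24}{25}.
So g(n) = \frac{24 \left(-4\right)^{n}}{25} - \frac{n}{5} + \frac{26}{25}.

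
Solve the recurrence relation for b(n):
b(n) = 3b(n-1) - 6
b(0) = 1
First-order linear non-homogeneous.
Homogeneous solution: b_h(n) = A·(3)^n.
Try constant particular solution b_p = K: K = 3K - 6 ⇒ K = 3.
General: b(n) = A·(3)^n + 3.
Apply b(0) = 1: A + 3 = 1 ⇒ A = -2.
So b(n) = 3 - 2 \cdot 3^{n}.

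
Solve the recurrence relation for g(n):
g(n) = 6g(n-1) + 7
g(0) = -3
First-order linear non-homogeneous.
Homogeneous solution: g_h(n) = A·(6)^n.
Try constant particular solution g_p = K: K = 6K + 7 ⇒ K = - \frac{7}{5}.
General: g(n) = A·(6)^n - \frac{7}{5}.
Apply g(0) = -3: A - \frac{7}{5} = -3 ⇒ A = - \frac{8}{5}.
So g(n) = - \frac{8 \cdot 6^{n}}{5} - \frac{7}{5}.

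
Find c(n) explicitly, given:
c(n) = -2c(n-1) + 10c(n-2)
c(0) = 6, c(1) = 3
Characteristic equation: x² + 2x - 10 = 0.
Discriminant Δ = (-2)² + 4·(10) = 44.
Roots r₁,₂ = (-2 ± √44)/2, so r₁ = -1 + \sqrt{11}, r₂ = - \sqrt{11} - 1.
General solution: c(n) = A·r₁^n + B·r₂^n.
From the initial conditions, A + B = 6 and r₁A + r₂B = 3.
Since r₁ - r₂ = √44: A = (3 - (6)r₂)/√44 = \frac{9 \sqrt{11}}{22} + 3, and B = 6 - A = 3 - \frac{9 \sqrt{11}}{22}.
So c(n) = \left(\frac{9 \sqrt{11}}{22} + 3\right)\left(-1 + \sqrt{11}\right)^n + \left(3 - \frac{9 \sqrt{11}}{22}\right)\left(- \sqrt{11} - 1\right)^n.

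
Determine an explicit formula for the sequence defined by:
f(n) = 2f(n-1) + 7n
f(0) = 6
First-order linear with linear forcing.
Homogeneous solution: f_h(n) = A·(2)^n.
Try particular f_p(n) = pn + q. Substituting:
  pn + q = 2(p(n-1) + q) + 7n.
Matching the n-coefficient: p = 2p + 7 ⇒ p = -7.
Matching constants: q = -2p + 2q ⇒ q = -14.
General: f(n) = A·(2)^n - 7 n - 14.
Apply f(0) = 6: A - 14 = 6 ⇒ A = 20.
So f(n) = 20 \cdot 2^{n} - 7 n - 14.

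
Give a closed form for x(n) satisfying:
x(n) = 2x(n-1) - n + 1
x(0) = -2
First-order linear with linear forcing.
Homogeneous solution: x_h(n) = A·(2)^n.
Try particular x_p(n) = pn + q. Substituting:
  pn + q = 2(p(n-1) + q) - n + 1.
Matching the n-coefficient: p = 2p - 1 ⇒ p = 1.
Matching constants: q = -2p + 2q + 1 ⇒ q = 1.
General: x(n) = A·(2)^n + n + 1.
Apply x(0) = -2: A + 1 = -2 ⇒ A = -3.
So x(n) = - 3 \cdot 2^{n} + n + 1.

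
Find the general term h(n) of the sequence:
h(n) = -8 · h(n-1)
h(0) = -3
Pure geometric recurrence with ratio -8.
By induction h(n) = h(0) · (-8)^n = - 3 \left(-8\right)^{n}.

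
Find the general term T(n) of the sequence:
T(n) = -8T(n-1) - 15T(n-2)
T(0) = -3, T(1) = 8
Characteristic equation: x² + 8x + 15 = 0, which factors as (x - (-3))(x - (-5)) = 0.
Roots r₁ = -3, r₂ = -5 (distinct).
General solution: T(n) = A·(-3)^n + B·(-5)^n.
From T(0) = -3: A + B = -3.
From T(1) = 8: -3A - 5B = 8.
Solving: A = - \frac{7}{2}, B = \frac{1}{2}.
So T(n) = - \frac{7 \left(-3\right)^{n}}{2} + \frac{\left(-5\right)^{n}}{2}.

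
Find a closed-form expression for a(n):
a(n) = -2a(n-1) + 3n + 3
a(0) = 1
First-order linear with linear forcing.
Homogeneous solution: a_h(n) = A·(-2)^n.
Try particular a_p(n) = pn + q. Substituting:
  pn + q = -2(p(n-1) + q) + 3n + 3.
Matching the n-coefficient: p = -2p + 3 ⇒ p = 1.
Matching constants: q = 2p - 2q + 3 ⇒ q = \frac{5}{3}.
General: a(n) = A·(-2)^n + n + \frac{5}{3}.
Apply a(0) = 1: A + \frac{5}{3} = 1 ⇒ A = - \frac{2}{3}.
So a(n) = - \frac{2 \left(-2\right)^{n}}{3} + n + \frac{5}{3}.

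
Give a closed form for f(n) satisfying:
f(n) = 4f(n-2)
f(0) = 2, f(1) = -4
Characteristic equation: x² - 4 = 0, which factors as (x - (2))(x - (-2)) = 0.
Roots r₁ = 2, r₂ = -2 (distinct).
General solution: f(n) = A·(2)^n + B·(-2)^n.
From f(0) = 2: A + B = 2.
From f(1) = -4: 2A - 2B = -4.
Solving: A = 0, B = 2.
So f(n) = 2 \left(-2\right)^{n}.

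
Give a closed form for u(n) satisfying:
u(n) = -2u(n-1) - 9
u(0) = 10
First-order linear non-homogeneous.
Homogeneous solution: u_h(n) = A·(-2)^n.
Try constant particular solution u_p = K: K = -2K - 9 ⇒ K = -3.
General: u(n) = A·(-2)^n - 3.
Apply u(0) = 10: A - 3 = 10 ⇒ A = 13.
So u(n) = 13 \left(-2\right)^{n} - 3.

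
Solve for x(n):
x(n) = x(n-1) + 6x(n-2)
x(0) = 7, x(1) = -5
Characteristic equation: x² - x - 6 = 0, which factors as (x - (-2))(x - (3)) = 0.
Roots r₁ = -2, r₂ = 3 (distinct).
General solution: x(n) = A·(-2)^n + B·(3)^n.
From x(0) = 7: A + B = 7.
From x(1) = -5: -2A + 3B = -5.
Solving: A = \frac{26}{5}, B = \frac{9}{5}.
So x(n) = \frac{26 \left(-2\right)^{n}}{5} + \frac{9 \cdot 3^{n}}{5}.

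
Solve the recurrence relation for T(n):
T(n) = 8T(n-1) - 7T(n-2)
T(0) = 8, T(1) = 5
Characteristic equation: x² - 8x + 7 = 0, which factors as (x - (1))(x - (7)) = 0.
Roots r₁ = 1, r₂ = 7 (distinct).
General solution: T(n) = A·(1)^n + B·(7)^n.
From T(0) = 8: A + B = 8.
From T(1) = 5: A + 7B = 5.
Solving: A = \frac{17}{2}, B = - \frac{1}{2}.
So T(n) = \frac{17}{2} - \frac{7^{n}}{2}.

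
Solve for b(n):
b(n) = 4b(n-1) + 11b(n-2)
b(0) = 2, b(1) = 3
Characteristic equation: x² - 4x - 11 = 0.
Discriminant Δ = (4)² + 4·(11) = 60.
Roots r₁,₂ = (4 ± √60)/2, so r₁ = 2 + \sqrt{15}, r₂ = 2 - \sqrt{15}.
General solution: b(n) = A·r₁^n + B·r₂^n.
From the initial conditions, A + B = 2 and r₁A + r₂B = 3.
Since r₁ - r₂ = √60: A = (3 - (2)r₂)/√60 = 1 - \frac{\sqrt{15}}{30}, and B = 2 - A = \frac{\sqrt{15}}{30} + 1.
So b(n) = \left(1 - \frac{\sqrt{15}}{30}\right)\left(2 + \sqrt{15}\right)^n + \left(\frac{\sqrt{15}}{30} + 1\right)\left(2 - \sqrt{15}\right)^n.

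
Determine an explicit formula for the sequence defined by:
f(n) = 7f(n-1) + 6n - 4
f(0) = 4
First-order linear with linear forcing.
Homogeneous solution: f_h(n) = A·(7)^n.
Try particular f_p(n) = pn + q. Substituting:
  pn + q = 7(p(n-1) + q) + 6n - 4.
Matching the n-coefficient: p = 7p + 6 ⇒ p = -1.
Matching constants: q = -7p + 7q - 4 ⇒ q = - \frac{1}{2}.
General: f(n) = A·(7)^n - n - \frac{1}{2}.
Apply f(0) = 4: A - \frac{1}{2} = 4 ⇒ A = \frac{9}{2}.
So f(n) = \frac{9 \cdot 7^{n}}{2} - n - \frac{1}{2}.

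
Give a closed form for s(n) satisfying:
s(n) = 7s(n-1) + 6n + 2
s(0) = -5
First-order linear with linear forcing.
Homogeneous solution: s_h(n) = A·(7)^n.
Try particular s_p(n) = pn + q. Substituting:
  pn + q = 7(p(n-1) + q) + 6n + 2.
Matching the n-coefficient: p = 7p + 6 ⇒ p = -1.
Matching constants: q = -7p + 7q + 2 ⇒ q = - \frac{3}{2}.
General: s(n) = A·(7)^n - n - \frac{3}{2}.
Apply s(0) = -5: A - \frac{3}{2} = -5 ⇒ A = - \frac{7}{2}.
So s(n) = - \frac{7 \cdot 7^{n}}{2} - n - \frac{3}{2}.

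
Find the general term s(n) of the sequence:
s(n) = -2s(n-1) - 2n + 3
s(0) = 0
First-order linear with linear forcing.
Homogeneous solution: s_h(n) = A·(-2)^n.
Try particular s_p(n) = pn + q. Substituting:
  pn + q = -2(p(n-1) + q) - 2n + 3.
Matching the n-coefficient: p = -2p - 2 ⇒ p = - \frac{2}{3}.
Matching constants: q = 2p - 2q + 3 ⇒ q = \frac{5}{9}.
General: s(n) = A·(-2)^n - \frac{2 n}{3} + \frac{5}{9}.
Apply s(0) = 0: A + \frac{5}{9} = 0 ⇒ A = - \frac{5}{9}.
So s(n) = - \frac{5 \left(-2\right)^{n}}{9} - \frac{2 n}{3} + \frac{5}{9}.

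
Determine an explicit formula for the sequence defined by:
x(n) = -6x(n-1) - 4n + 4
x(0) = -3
First-order linear with linear forcing.
Homogeneous solution: x_h(n) = A·(-6)^n.
Try particular x_p(n) = pn + q. Substituting:
  pn + q = -6(p(n-1) + q) - 4n + 4.
Matching the n-coefficient: p = -6p - 4 ⇒ p = - \frac{4}{7}.
Matching constants: q = 6p - 6q + 4 ⇒ q = \frac{4}{49}.
General: x(n) = A·(-6)^n - \frac{4 n}{7} + \frac{4}{49}.
Apply x(0) = -3: A + \frac{4}{49} = -3 ⇒ A = - \frac{151}{49}.
So x(n) = - \frac{151 \left(-6\right)^{n}}{49} - \frac{4 n}{7} + \frac{4}{49}.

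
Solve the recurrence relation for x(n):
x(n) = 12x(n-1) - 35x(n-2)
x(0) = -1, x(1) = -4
Characteristic equation: x² - 12x + 35 = 0, which factors as (x - (7))(x - (5)) = 0.
Roots r₁ = 7, r₂ = 5 (distinct).
General solution: x(n) = A·(7)^n + B·(5)^n.
From x(0) = -1: A + B = -1.
From x(1) = -4: 7A + 5B = -4.
Solving: A = \frac{1}{2}, B = - \frac{3}{2}.
So x(n) = - \frac{3 \cdot 5^{n}}{2} + \frac{7^{n}}{2}.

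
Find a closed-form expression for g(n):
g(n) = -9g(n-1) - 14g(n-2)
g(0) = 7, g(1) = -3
Characteristic equation: x² + 9x + 14 = 0, which factors as (x - (-2))(x - (-7)) = 0.
Roots r₁ = -2, r₂ = -7 (distinct).
General solution: g(n) = A·(-2)^n + B·(-7)^n.
From g(0) = 7: A + B = 7.
From g(1) = -3: -2A - 7B = -3.
Solving: A = \frac{46}{5}, B = - \frac{11}{5}.
So g(n) = \frac{46 \left(-2\right)^{n}}{5} - \frac{11 \left(-7\right)^{n}}{5}.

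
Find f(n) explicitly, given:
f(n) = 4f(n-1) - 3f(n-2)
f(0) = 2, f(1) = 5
Characteristic equation: x² - 4x + 3 = 0, which factors as (x - (3))(x - (1)) = 0.
Roots r₁ = 3, r₂ = 1 (distinct).
General solution: f(n) = A·(3)^n + B·(1)^n.
From f(0) = 2: A + B = 2.
From f(1) = 5: 3A + B = 5.
Solving: A = \frac{3}{2}, B = \frac{1}{2}.
So f(n) = \frac{3 \cdot 3^{n}}{2} + \frac{1}{2}.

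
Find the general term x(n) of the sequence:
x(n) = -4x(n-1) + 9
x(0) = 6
First-order linear non-homogeneous.
Homogeneous solution: x_h(n) = A·(-4)^n.
Try constant particular solution x_p = K: K = -4K + 9 ⇒ K = \frac{9}{5}.
General: x(n) = A·(-4)^n + \frac{9}{5}.
Apply x(0) = 6: A + \frac{9}{5} = 6 ⇒ A = \frac{21}{5}.
So x(n) = \frac{21 \left(-4\right)^{n}}{5} + \frac{9}{5}.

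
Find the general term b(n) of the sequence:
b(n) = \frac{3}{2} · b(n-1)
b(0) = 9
Pure geometric recurrence with ratio \frac{3}{2}.
By induction b(n) = b(0) · (\frac{3}{2})^n = 9 \left(\frac{3}{2}\right)^{n}.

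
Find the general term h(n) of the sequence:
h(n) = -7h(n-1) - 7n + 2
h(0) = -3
First-order linear with linear forcing.
Homogeneous solution: h_h(n) = A·(-7)^n.
Try particular h_p(n) = pn + q. Substituting:
  pn + q = -7(p(n-1) + q) - 7n + 2.
Matching the n-coefficient: p = -7p - 7 ⇒ p = - \frac{7}{8}.
Matching constants: q = 7p - 7q + 2 ⇒ q = - \frac{33}{64}.
General: h(n) = A·(-7)^n - \frac{7 n}{8} - \frac{33}{64}.
Apply h(0) = -3: A - \frac{33}{64} = -3 ⇒ A = - \frac{159}{64}.
So h(n) = - \frac{159 \left(-7\right)^{n}}{64} - \frac{7 n}{8} - \frac{33}{64}.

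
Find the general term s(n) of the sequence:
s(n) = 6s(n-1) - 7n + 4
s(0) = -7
First-order linear with linear forcing.
Homogeneous solution: s_h(n) = A·(6)^n.
Try particular s_p(n) = pn + q. Substituting:
  pn + q = 6(p(n-1) + q) - 7n + 4.
Matching the n-coefficient: p = 6p - 7 ⇒ p = \frac{7}{5}.
Matching constants: q = -6p + 6q + 4 ⇒ q = \frac{22}{25}.
General: s(n) = A·(6)^n + \frac{7 n}{5} + \frac{22}{25}.
Apply s(0) = -7: A + \frac{22}{25} = -7 ⇒ A = - \frac{197}{25}.
So s(n) = - \frac{197 \cdot 6^{n}}{25} + \frac{7 n}{5} + \frac{22}{25}.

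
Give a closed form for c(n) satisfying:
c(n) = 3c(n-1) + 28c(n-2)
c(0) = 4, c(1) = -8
Characteristic equation: x² - 3x - 28 = 0, which factors as (x - (7))(x - (-4)) = 0.
Roots r₁ = 7, r₂ = -4 (distinct).
General solution: c(n) = A·(7)^n + B·(-4)^n.
From c(0) = 4: A + B = 4.
From c(1) = -8: 7A - 4B = -8.
Solving: A = \frac{8}{11}, B = \frac{36}{11}.
So c(n) = \frac{36 \left(-4\right)^{n}}{11} + \frac{8 \cdot 7^{n}}{11}.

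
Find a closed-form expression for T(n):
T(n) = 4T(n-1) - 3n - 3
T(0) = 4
First-order linear with linear forcing.
Homogeneous solution: T_h(n) = A·(4)^n.
Try particular T_p(n) = pn + q. Substituting:
  pn + q = 4(p(n-1) + q) - 3n - 3.
Matching the n-coefficient: p = 4p - 3 ⇒ p = 1.
Matching constants: q = -4p + 4q - 3 ⇒ q = \frac{7}{3}.
General: T(n) = A·(4)^n + n + \frac{7}{3}.
Apply T(0) = 4: A + \frac{7}{3} = 4 ⇒ A = \frac{5}{3}.
So T(n) = \frac{5 \cdot 4^{n}}{3} + n + \frac{7}{3}.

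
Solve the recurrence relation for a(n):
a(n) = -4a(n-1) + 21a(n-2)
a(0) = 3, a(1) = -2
Characteristic equation: x² + 4x - 21 = 0, which factors as (x - (3))(x - (-7)) = 0.
Roots r₁ = 3, r₂ = -7 (distinct).
General solution: a(n) = A·(3)^n + B·(-7)^n.
From a(0) = 3: A + B = 3.
From a(1) = -2: 3A - 7B = -2.
Solving: A = \frac{19}{10}, B = \frac{11}{10}.
So a(n) = \frac{11 \left(-7\right)^{n}}{10} + \frac{19 \cdot 3^{n}}{10}.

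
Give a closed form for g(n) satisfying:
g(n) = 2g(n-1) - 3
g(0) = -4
First-order linear non-homogeneous.
Homogeneous solution: g_h(n) = A·(2)^n.
Try constant particular solution g_p = K: K = 2K - 3 ⇒ K = 3.
General: g(n) = A·(2)^n + 3.
Apply g(0) = -4: A + 3 = -4 ⇒ A = -7.
So g(n) = 3 - 7 \cdot 2^{n}.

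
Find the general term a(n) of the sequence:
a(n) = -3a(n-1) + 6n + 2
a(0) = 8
First-order linear with linear forcing.
Homogeneous solution: a_h(n) = A·(-3)^n.
Try particular a_p(n) = pn + q. Substituting:
  pn + q = -3(p(n-1) + q) + 6n + 2.
Matching the n-coefficient: p = -3p + 6 ⇒ p = \frac{3}{2}.
Matching constants: q = 3p - 3q + 2 ⇒ q = \frac{13}{8}.
General: a(n) = A·(-3)^n + \frac{3 n}{2} + \frac{13}{8}.
Apply a(0) = 8: A + \frac{13}{8} = 8 ⇒ A = \frac{51}{8}.
So a(n) = \frac{51 \left(-3\right)^{n}}{8} + \frac{3 n}{2} + \frac{13}{8}.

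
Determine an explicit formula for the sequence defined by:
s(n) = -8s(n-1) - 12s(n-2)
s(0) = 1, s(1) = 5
Characteristic equation: x² + 8x + 12 = 0, which factors as (x - (-6))(x - (-2)) = 0.
Roots r₁ = -6, r₂ = -2 (distinct).
General solution: s(n) = A·(-6)^n + B·(-2)^n.
From s(0) = 1: A + B = 1.
From s(1) = 5: -6A - 2B = 5.
Solving: A = - \frac{7}{4}, B = \frac{11}{4}.
So s(n) = \frac{11 \left(-2\right)^{n}}{4} - \frac{7 \left(-6\right)^{n}}{4}.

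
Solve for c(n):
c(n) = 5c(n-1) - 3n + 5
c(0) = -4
First-order linear with linear forcing.
Homogeneous solution: c_h(n) = A·(5)^n.
Try particular c_p(n) = pn + q. Substituting:
  pn + q = 5(p(n-1) + q) - 3n + 5.
Matching the n-coefficient: p = 5p - 3 ⇒ p = \frac{3}{4}.
Matching constants: q = -5p + 5q + 5 ⇒ q = - \frac{5}{16}.
General: c(n) = A·(5)^n + \frac{3 n}{4} - \frac{5}{16}.
Apply c(0) = -4: A - \frac{5}{16} = -4 ⇒ A = - \frac{59}{16}.
So c(n) = - \frac{59 \cdot 5^{n}}{16} + \frac{3 n}{4} - \frac{5}{16}.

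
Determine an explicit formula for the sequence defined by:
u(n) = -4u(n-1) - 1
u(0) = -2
First-order linear non-homogeneous.
Homogeneous solution: u_h(n) = A·(-4)^n.
Try constant particular solution u_p = K: K = -4K - 1 ⇒ K = - \frac{1}{5}.
General: u(n) = A·(-4)^n - \frac{1}{5}.
Apply u(0) = -2: A - \frac{1}{5} = -2 ⇒ A = - \frac{9}{5}.
So u(n) = - \frac{9 \left(-4\right)^{n}}{5} - \frac{1}{5}.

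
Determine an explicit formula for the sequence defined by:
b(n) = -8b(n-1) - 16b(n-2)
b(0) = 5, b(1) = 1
Characteristic equation: x² + 8x + 16 = 0, which is (x - (-4))².
Repeated root r = -4.
General solution: b(n) = (A + Bn)·(-4)^n.
From b(0) = 5: A = 5.
From b(1) = 1: (A + B)·(-4) = 1 ⇒ B = - \frac{21}{4}.
So b(n) = \left(5 - \frac{21 n}{4}\right) \cdot (-4)^n.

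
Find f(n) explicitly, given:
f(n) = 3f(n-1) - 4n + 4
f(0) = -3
First-order linear with linear forcing.
Homogeneous solution: f_h(n) = A·(3)^n.
Try particular f_p(n) = pn + q. Substituting:
  pn + q = 3(p(n-1) + q) - 4n + 4.
Matching the n-coefficient: p = 3p - 4 ⇒ p = 2.
Matching constants: q = -3p + 3q + 4 ⇒ q = 1.
General: f(n) = A·(3)^n + 2 n + 1.
Apply f(0) = -3: A + 1 = -3 ⇒ A = -4.
So f(n) = - 4 \cdot 3^{n} + 2 n + 1.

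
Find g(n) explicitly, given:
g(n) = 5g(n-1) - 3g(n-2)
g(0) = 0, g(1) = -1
Characteristic equation: x² - 5x + 3 = 0.
Discriminant Δ = (5)² + 4·(-3) = 13.
Roots r₁,₂ = (5 ± √13)/2, so r₁ = \frac{\sqrt{13}}{2} + \frac{5}{2}, r₂ = \frac{5}{2} - \frac{\sqrt{13}}{2}.
General solution: g(n) = A·r₁^n + B·r₂^n.
From the initial conditions, A + B = 0 and r₁A + r₂B = -1.
Since r₁ - r₂ = √13: A = (-1 - (0)r₂)/√13 = - \frac{\sqrt{13}}{13}, and B = 0 - A = \frac{\sqrt{13}}{13}.
So g(n) = \left(- \frac{\sqrt{13}}{13}\right)\left(\frac{\sqrt{13}}{2} + \frac{5}{2}\right)^n + \left(\frac{\sqrt{13}}{13}\right)\left(\frac{5}{2} - \frac{\sqrt{13}}{2}\right)^n.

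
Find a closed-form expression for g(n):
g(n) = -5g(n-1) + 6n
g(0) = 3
First-order linear with linear forcing.
Homogeneous solution: g_h(n) = A·(-5)^n.
Try particular g_p(n) = pn + q. Substituting:
  pn + q = -5(p(n-1) + q) + 6n.
Matching the n-coefficient: p = -5p + 6 ⇒ p = 1.
Matching constants: q = 5p - 5q ⇒ q = \frac{5}{6}.
General: g(n) = A·(-5)^n + n + \frac{5}{6}.
Apply g(0) = 3: A + \frac{5}{6} = 3 ⇒ A = \frac{13}{6}.
So g(n) = \frac{13 \left(-5\right)^{n}}{6} + n + \frac{5}{6}.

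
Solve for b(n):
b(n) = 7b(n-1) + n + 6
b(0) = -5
First-order linear with linear forcing.
Homogeneous solution: b_h(n) = A·(7)^n.
Try particular b_p(n) = pn + q. Substituting:
  pn + q = 7(p(n-1) + q) + n + 6.
Matching the n-coefficient: p = 7p + 1 ⇒ p = - \frac{1}{6}.
Matching constants: q = -7p + 7q + 6 ⇒ q = - \frac{43}{36}.
General: b(n) = A·(7)^n - \frac{n}{6} - \frac{43}{36}.
Apply b(0) = -5: A - \frac{43}{36} = -5 ⇒ A = - \frac{137}{36}.
So b(n) = - \frac{137 \cdot 7^{n}}{36} - \frac{n}{6} - \frac{43}{36}.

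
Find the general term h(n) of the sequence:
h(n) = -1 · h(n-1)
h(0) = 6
Pure geometric recurrence with ratio -1.
By induction h(n) = h(0) · (-1)^n = 6 \left(-1\right)^{n}.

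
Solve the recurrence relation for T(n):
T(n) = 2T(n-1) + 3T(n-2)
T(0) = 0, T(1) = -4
Characteristic equation: x² - 2x - 3 = 0, which factors as (x - (-1))(x - (3)) = 0.
Roots r₁ = -1, r₂ = 3 (distinct).
General solution: T(n) = A·(-1)^n + B·(3)^n.
From T(0) = 0: A + B = 0.
From T(1) = -4: -A + 3B = -4.
Solving: A = 1, B = -1.
So T(n) = \left(-1\right)^{n} - 3^{n}.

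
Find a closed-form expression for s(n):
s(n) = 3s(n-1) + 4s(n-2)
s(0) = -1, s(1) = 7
Characteristic equation: x² - 3x - 4 = 0, which factors as (x - (4))(x - (-1)) = 0.
Roots r₁ = 4, r₂ = -1 (distinct).
General solution: s(n) = A·(4)^n + B·(-1)^n.
From s(0) = -1: A + B = -1.
From s(1) = 7: 4A - B = 7.
Solving: A = \frac{6}{5}, B = - \frac{11}{5}.
So s(n) = - \frac{11 \left(-1\right)^{n}}{5} + \frac{6 \cdot 4^{n}}{5}.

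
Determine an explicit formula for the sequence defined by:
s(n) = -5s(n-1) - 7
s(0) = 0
First-order linear non-homogeneous.
Homogeneous solution: s_h(n) = A·(-5)^n.
Try constant particular solution s_p = K: K = -5K - 7 ⇒ K = - \frac{7}{6}.
General: s(n) = A·(-5)^n - \frac{7}{6}.
Apply s(0) = 0: A - \frac{7}{6} = 0 ⇒ A = \frac{7}{6}.
So s(n) = \frac{7 \left(-5\right)^{n}}{6} - \frac{7}{6}.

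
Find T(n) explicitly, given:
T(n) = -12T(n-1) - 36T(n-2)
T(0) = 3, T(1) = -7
Characteristic equation: x² + 12x + 36 = 0, which is (x - (-6))².
Repeated root r = -6.
General solution: T(n) = (A + Bn)·(-6)^n.
From T(0) = 3: A = 3.
From T(1) = -7: (A + B)·(-6) = -7 ⇒ B = - \frac{11}{6}.
So T(n) = \left(3 - \frac{11 n}{6}\right) \cdot (-6)^n.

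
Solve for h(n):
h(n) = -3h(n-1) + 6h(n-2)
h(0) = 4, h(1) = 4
Characteristic equation: x² + 3x - 6 = 0.
Discriminant Δ = (-3)² + 4·(6) = 33.
Roots r₁,₂ = (-3 ± √33)/2, so r₁ = - \frac{3}{2} + \frac{\sqrt{33}}{2}, r₂ = - \frac{\sqrt{33}}{2} - \frac{3}{2}.
General solution: h(n) = A·r₁^n + B·r₂^n.
From the initial conditions, A + B = 4 and r₁A + r₂B = 4.
Since r₁ - r₂ = √33: A = (4 - (4)r₂)/√33 = \frac{10 \sqrt{33}}{33} + 2, and B = 4 - A = 2 - \frac{10 \sqrt{33}}{33}.
So h(n) = \left(\frac{10 \sqrt{33}}{33} + 2\right)\left(- \frac{3}{2} + \frac{\sqrt{33}}{2}\right)^n + \left(2 - \frac{10 \sqrt{33}}{33}\right)\left(- \frac{\sqrt{33}}{2} - \frac{3}{2}\right)^n.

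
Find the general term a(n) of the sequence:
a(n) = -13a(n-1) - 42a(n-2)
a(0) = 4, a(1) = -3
Characteristic equation: x² + 13x + 42 = 0, which factors as (x - (-7))(x - (-6)) = 0.
Roots r₁ = -7, r₂ = -6 (distinct).
General solution: a(n) = A·(-7)^n + B·(-6)^n.
From a(0) = 4: A + B = 4.
From a(1) = -3: -7A - 6B = -3.
Solving: A = -21, B = 25.
So a(n) = 25 \left(-6\right)^{n} - 21 \left(-7\right)^{n}.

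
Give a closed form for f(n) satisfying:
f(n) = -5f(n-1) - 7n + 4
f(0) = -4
First-order linear with linear forcing.
Homogeneous solution: f_h(n) = A·(-5)^n.
Try particular f_p(n) = pn + q. Substituting:
  pn + q = -5(p(n-1) + q) - 7n + 4.
Matching the n-coefficient: p = -5p - 7 ⇒ p = - \frac{7}{6}.
Matching constants: q = 5p - 5q + 4 ⇒ q = - \frac{11}{36}.
General: f(n) = A·(-5)^n - \frac{7 n}{6} - \frac{11}{36}.
Apply f(0) = -4: A - \frac{11}{36} = -4 ⇒ A = - \frac{133}{36}.
So f(n) = - \frac{133 \left(-5\right)^{n}}{36} - \frac{7 n}{6} - \frac{11}{36}.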